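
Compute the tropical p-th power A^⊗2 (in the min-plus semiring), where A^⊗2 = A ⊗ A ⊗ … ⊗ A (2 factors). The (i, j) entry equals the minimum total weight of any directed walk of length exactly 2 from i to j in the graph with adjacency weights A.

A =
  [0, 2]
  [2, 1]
A^⊗2 =
  [0, 2]
  [2, 2]

Each entry (A^⊗2)_ij equals the minimum over all length-2 walks i = v_0 → v_1 → … → v_2 = j of Σ_t A[v_t][v_{t+1}]. For example, for (i, j) = (0, 1) we minimise over 2 possible intermediate vertex sequences; the minimum is 2, attained along the walk 0 → 0 → 1.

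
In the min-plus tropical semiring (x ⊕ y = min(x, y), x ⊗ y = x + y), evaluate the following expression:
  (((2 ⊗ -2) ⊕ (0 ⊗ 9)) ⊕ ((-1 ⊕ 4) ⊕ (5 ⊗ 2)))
(((2 ⊗ -2) ⊕ (0 ⊗ 9)) ⊕ ((-1 ⊕ 4) ⊕ (5 ⊗ 2))) = -1

Expand innermost to outermost. Recall ⊕ takes the minimum of its arguments and ⊗ takes their sum. Working out the expression (((2 ⊗ -2) ⊕ (0 ⊗ 9)) ⊕ ((-1 ⊕ 4) ⊕ (5 ⊗ 2))) gives -1.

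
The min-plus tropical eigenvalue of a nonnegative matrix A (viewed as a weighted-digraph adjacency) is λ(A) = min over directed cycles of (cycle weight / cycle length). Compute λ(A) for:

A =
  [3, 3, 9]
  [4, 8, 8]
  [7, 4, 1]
λ(A) = 1

Enumerate directed cycles and compute their means (weight / length). Sample:
  cycle 0 → 0: weight = 3, length = 1, mean = 3/1 ≈ 3.000
  cycle 1 → 1: weight = 8, length = 1, mean = 8/1 ≈ 8.000
  cycle 2 → 2: weight = 1, length = 1, mean = 1/1 ≈ 1.000
  cycle 0 → 1 → 0: weight = 7, length = 2, mean = 7/2 ≈ 3.500
  cycle 0 → 2 → 0: weight = 16, length = 2, mean = 16/2 ≈ 8.000
  cycle 1 → 0 → 1: weight = 7, length = 2, mean = 7/2 ≈ 3.500
Minimum mean = 1.000, attained e.g. along the cycle 2 → 2 with weight 1 and length 1. So λ(A) = 1/1 = 1.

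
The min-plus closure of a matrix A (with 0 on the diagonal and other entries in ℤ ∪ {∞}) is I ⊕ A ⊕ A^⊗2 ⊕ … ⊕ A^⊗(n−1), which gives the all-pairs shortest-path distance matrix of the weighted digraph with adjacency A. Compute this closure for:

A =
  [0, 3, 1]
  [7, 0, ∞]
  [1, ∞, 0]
Closure =
  [0, 3, 1]
  [7, 0, 8]
  [1, 4, 0]

This is the Floyd-Warshall all-pairs shortest-path computation. For each intermediate vertex k = 0, 1, …, 2, update dist[i][j] ← min(dist[i][j], dist[i][k] + dist[k][j]). The final matrix gives, for each (i, j), the minimum total weight of any directed path from i to j (possibly empty when i = j).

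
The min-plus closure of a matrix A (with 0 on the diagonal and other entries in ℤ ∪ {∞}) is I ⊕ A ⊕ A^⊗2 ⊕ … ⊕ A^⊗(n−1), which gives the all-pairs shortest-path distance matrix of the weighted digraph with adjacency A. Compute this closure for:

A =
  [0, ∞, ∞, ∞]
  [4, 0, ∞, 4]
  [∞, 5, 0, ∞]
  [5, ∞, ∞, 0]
Closure =
  [0, ∞, ∞, ∞]
  [4, 0, ∞, 4]
  [9, 5, 0, 9]
  [5, ∞, ∞, 0]

This is the Floyd-Warshall all-pairs shortest-path computation. For each intermediate vertex k = 0, 1, …, 3, update dist[i][j] ← min(dist[i][j], dist[i][k] + dist[k][j]). The final matrix gives, for each (i, j), the minimum total weight of any directed path from i to j (possibly empty when i = j).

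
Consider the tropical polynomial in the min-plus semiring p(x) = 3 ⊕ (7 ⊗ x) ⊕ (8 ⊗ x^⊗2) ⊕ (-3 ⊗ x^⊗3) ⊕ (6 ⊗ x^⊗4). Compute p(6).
p(6) = 3

A tropical monomial a ⊗ x^⊗i evaluates to a + i · x. Evaluating each term at x = 6:
  Term 0 contributes 3 + 0 · 6 = 3
  Term 1 contributes 7 + 1 · 6 = 13
  Term 2 contributes 8 + 2 · 6 = 20
  Term 3 contributes -3 + 3 · 6 = 15
  Term 4 contributes 6 + 4 · 6 = 30
p(6) = ⊕ of these = min[3, 13, 20, 15, 30] = 3.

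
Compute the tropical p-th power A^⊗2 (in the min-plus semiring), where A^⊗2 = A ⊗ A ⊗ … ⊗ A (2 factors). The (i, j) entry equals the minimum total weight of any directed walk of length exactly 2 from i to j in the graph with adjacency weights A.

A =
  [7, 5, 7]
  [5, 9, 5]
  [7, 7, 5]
A^⊗2 =
  [10, 12, 10]
  [12, 10, 10]
  [12, 12, 10]

Each entry (A^⊗2)_ij equals the minimum over all length-2 walks i = v_0 → v_1 → … → v_2 = j of Σ_t A[v_t][v_{t+1}]. For example, for (i, j) = (0, 2) we minimise over 3 possible intermediate vertex sequences; the minimum is 10, attained along the walk 0 → 1 → 2.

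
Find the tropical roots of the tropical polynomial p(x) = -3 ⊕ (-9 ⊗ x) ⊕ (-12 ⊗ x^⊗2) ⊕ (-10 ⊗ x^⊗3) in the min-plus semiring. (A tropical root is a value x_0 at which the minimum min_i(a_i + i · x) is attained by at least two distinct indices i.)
Roots: {-2, 3, 6}

Each tropical root is a break point of the lower envelope of the lines y = a_i + i · x (there are 4 lines, with slopes 0, 1, ..., 3). Only the lines that attain the minimum somewhere contribute to roots; other lines are dominated. Here the surviving (envelope) indices are i = 3, i = 2, i = 1, i = 0.
Intersections between consecutive envelope lines give the roots: for adjacent envelope indices i < j the intersection is x = (a_i − a_j) / (j − i). Reading off the sorted break points: {-2, 3, 6}.
Verification: at each break x_0, at least two indices attain the minimum of min_i(a_i + i · x_0).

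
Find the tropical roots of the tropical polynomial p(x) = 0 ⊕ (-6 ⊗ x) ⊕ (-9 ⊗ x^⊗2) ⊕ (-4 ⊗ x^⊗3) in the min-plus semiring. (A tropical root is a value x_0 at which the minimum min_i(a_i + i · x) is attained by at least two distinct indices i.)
Roots: {-5, 3, 6}

Each tropical root is a break point of the lower envelope of the lines y = a_i + i · x (there are 4 lines, with slopes 0, 1, ..., 3). Only the lines that attain the minimum somewhere contribute to roots; other lines are dominated. Here the surviving (envelope) indices are i = 3, i = 2, i = 1, i = 0.
Intersections between consecutive envelope lines give the roots: for adjacent envelope indices i < j the intersection is x = (a_i − a_j) / (j − i). Reading off the sorted break points: {-5, 3, 6}.
Verification: at each break x_0, at least two indices attain the minimum of min_i(a_i + i · x_0).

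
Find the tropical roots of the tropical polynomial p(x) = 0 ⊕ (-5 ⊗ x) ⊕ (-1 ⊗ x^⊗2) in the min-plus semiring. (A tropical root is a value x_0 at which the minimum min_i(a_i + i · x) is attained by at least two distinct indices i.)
Roots: {-4, 5}

Each tropical root is a break point of the lower envelope of the lines y = a_i + i · x (there are 3 lines, with slopes 0, 1, ..., 2). Only the lines that attain the minimum somewhere contribute to roots; other lines are dominated. Here the surviving (envelope) indices are i = 2, i = 1, i = 0.
Intersections between consecutive envelope lines give the roots: for adjacent envelope indices i < j the intersection is x = (a_i − a_j) / (j − i). Reading off the sorted break points: {-4, 5}.
Verification: at each break x_0, at least two indices attain the minimum of min_i(a_i + i · x_0).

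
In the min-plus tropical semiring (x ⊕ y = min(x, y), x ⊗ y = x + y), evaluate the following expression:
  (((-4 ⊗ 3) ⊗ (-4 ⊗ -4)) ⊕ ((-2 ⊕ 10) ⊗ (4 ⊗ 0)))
(((-4 ⊗ 3) ⊗ (-4 ⊗ -4)) ⊕ ((-2 ⊕ 10) ⊗ (4 ⊗ 0))) = -9

Expand innermost to outermost. Recall ⊕ takes the minimum of its arguments and ⊗ takes their sum. Working out the expression (((-4 ⊗ 3) ⊗ (-4 ⊗ -4)) ⊕ ((-2 ⊕ 10) ⊗ (4 ⊗ 0))) gives -9.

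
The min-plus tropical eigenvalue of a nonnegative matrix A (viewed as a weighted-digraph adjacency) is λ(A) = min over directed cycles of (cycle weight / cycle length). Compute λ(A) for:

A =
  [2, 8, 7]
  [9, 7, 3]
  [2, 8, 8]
λ(A) = 2

Enumerate directed cycles and compute their means (weight / length). Sample:
  cycle 0 → 0: weight = 2, length = 1, mean = 2/1 ≈ 2.000
  cycle 1 → 1: weight = 7, length = 1, mean = 7/1 ≈ 7.000
  cycle 2 → 2: weight = 8, length = 1, mean = 8/1 ≈ 8.000
  cycle 0 → 1 → 0: weight = 17, length = 2, mean = 17/2 ≈ 8.500
  cycle 0 → 2 → 0: weight = 9, length = 2, mean = 9/2 ≈ 4.500
  cycle 1 → 0 → 1: weight = 17, length = 2, mean = 17/2 ≈ 8.500
Minimum mean = 2.000, attained e.g. along the cycle 0 → 0 with weight 2 and length 1. So λ(A) = 2/1 = 2.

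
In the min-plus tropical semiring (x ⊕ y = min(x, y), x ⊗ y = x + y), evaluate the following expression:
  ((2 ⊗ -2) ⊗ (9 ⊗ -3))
((2 ⊗ -2) ⊗ (9 ⊗ -3)) = 6

Expand innermost to outermost. Recall ⊕ takes the minimum of its arguments and ⊗ takes their sum. Working out the expression ((2 ⊗ -2) ⊗ (9 ⊗ -3)) gives 6.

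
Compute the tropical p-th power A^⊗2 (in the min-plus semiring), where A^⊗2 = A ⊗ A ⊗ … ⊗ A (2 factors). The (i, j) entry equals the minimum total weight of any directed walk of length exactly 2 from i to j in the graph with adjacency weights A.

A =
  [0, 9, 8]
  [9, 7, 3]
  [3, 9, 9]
A^⊗2 =
  [0, 9, 8]
  [6, 12, 10]
  [3, 12, 11]

Each entry (A^⊗2)_ij equals the minimum over all length-2 walks i = v_0 → v_1 → … → v_2 = j of Σ_t A[v_t][v_{t+1}]. For example, for (i, j) = (0, 2) we minimise over 3 possible intermediate vertex sequences; the minimum is 8, attained along the walk 0 → 0 → 2.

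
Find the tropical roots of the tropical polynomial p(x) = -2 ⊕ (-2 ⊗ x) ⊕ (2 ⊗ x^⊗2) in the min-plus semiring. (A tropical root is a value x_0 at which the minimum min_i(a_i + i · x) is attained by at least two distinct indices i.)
Roots: {-4, 0}

Each tropical root is a break point of the lower envelope of the lines y = a_i + i · x (there are 3 lines, with slopes 0, 1, ..., 2). Only the lines that attain the minimum somewhere contribute to roots; other lines are dominated. Here the surviving (envelope) indices are i = 2, i = 1, i = 0.
Intersections between consecutive envelope lines give the roots: for adjacent envelope indices i < j the intersection is x = (a_i − a_j) / (j − i). Reading off the sorted break points: {-4, 0}.
Verification: at each break x_0, at least two indices attain the minimum of min_i(a_i + i · x_0).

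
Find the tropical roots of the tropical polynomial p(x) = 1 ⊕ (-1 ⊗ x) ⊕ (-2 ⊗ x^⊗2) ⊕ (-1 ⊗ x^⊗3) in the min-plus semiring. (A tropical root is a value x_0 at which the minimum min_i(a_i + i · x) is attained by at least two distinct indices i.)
Roots: {-1, 1, 2}

Each tropical root is a break point of the lower envelope of the lines y = a_i + i · x (there are 4 lines, with slopes 0, 1, ..., 3). Only the lines that attain the minimum somewhere contribute to roots; other lines are dominated. Here the surviving (envelope) indices are i = 3, i = 2, i = 1, i = 0.
Intersections between consecutive envelope lines give the roots: for adjacent envelope indices i < j the intersection is x = (a_i − a_j) / (j − i). Reading off the sorted break points: {-1, 1, 2}.
Verification: at each break x_0, at least two indices attain the minimum of min_i(a_i + i · x_0).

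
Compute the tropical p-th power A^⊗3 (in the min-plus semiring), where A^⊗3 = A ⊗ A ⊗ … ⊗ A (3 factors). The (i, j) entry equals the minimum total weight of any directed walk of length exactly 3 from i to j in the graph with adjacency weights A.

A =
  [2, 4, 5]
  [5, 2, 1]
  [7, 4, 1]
A^⊗3 =
  [6, 8, 6]
  [9, 6, 3]
  [9, 6, 3]

Each entry (A^⊗3)_ij equals the minimum over all length-3 walks i = v_0 → v_1 → … → v_3 = j of Σ_t A[v_t][v_{t+1}]. For example, for (i, j) = (0, 2) we minimise over 9 possible intermediate vertex sequences; the minimum is 6, attained along the walk 0 → 1 → 2 → 2.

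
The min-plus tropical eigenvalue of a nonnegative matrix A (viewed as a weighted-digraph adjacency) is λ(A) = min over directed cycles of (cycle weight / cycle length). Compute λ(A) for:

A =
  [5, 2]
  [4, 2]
λ(A) = 2

Enumerate directed cycles and compute their means (weight / length). Sample:
  cycle 0 → 0: weight = 5, length = 1, mean = 5/1 ≈ 5.000
  cycle 1 → 1: weight = 2, length = 1, mean = 2/1 ≈ 2.000
  cycle 0 → 1 → 0: weight = 6, length = 2, mean = 6/2 ≈ 3.000
  cycle 1 → 0 → 1: weight = 6, length = 2, mean = 6/2 ≈ 3.000
Minimum mean = 2.000, attained e.g. along the cycle 1 → 1 with weight 2 and length 1. So λ(A) = 2/1 = 2.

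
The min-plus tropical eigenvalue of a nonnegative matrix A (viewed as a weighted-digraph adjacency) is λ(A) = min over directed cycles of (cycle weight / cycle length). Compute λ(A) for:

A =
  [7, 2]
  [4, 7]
λ(A) = 3

Enumerate directed cycles and compute their means (weight / length). Sample:
  cycle 0 → 0: weight = 7, length = 1, mean = 7/1 ≈ 7.000
  cycle 1 → 1: weight = 7, length = 1, mean = 7/1 ≈ 7.000
  cycle 0 → 1 → 0: weight = 6, length = 2, mean = 6/2 ≈ 3.000
  cycle 1 → 0 → 1: weight = 6, length = 2, mean = 6/2 ≈ 3.000
Minimum mean = 3.000, attained e.g. along the cycle 0 → 1 → 0 with weight 6 and length 2. So λ(A) = 6/2 = 3.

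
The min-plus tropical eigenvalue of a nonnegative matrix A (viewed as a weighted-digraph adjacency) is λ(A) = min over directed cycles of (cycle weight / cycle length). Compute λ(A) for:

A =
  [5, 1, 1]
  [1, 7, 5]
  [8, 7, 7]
λ(A) = 1

Enumerate directed cycles and compute their means (weight / length). Sample:
  cycle 0 → 0: weight = 5, length = 1, mean = 5/1 ≈ 5.000
  cycle 1 → 1: weight = 7, length = 1, mean = 7/1 ≈ 7.000
  cycle 2 → 2: weight = 7, length = 1, mean = 7/1 ≈ 7.000
  cycle 0 → 1 → 0: weight = 2, length = 2, mean = 2/2 ≈ 1.000
  cycle 0 → 2 → 0: weight = 9, length = 2, mean = 9/2 ≈ 4.500
  cycle 1 → 0 → 1: weight = 2, length = 2, mean = 2/2 ≈ 1.000
Minimum mean = 1.000, attained e.g. along the cycle 0 → 1 → 0 with weight 2 and length 2. So λ(A) = 2/2 = 1.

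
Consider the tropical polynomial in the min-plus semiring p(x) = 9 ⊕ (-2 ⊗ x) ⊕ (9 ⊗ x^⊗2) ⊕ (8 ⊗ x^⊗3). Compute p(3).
p(3) = 1

A tropical monomial a ⊗ x^⊗i evaluates to a + i · x. Evaluating each term at x = 3:
  Term 0 contributes 9 + 0 · 3 = 9
  Term 1 contributes -2 + 1 · 3 = 1
  Term 2 contributes 9 + 2 · 3 = 15
  Term 3 contributes 8 + 3 · 3 = 17
p(3) = ⊕ of these = min[9, 1, 15, 17] = 1.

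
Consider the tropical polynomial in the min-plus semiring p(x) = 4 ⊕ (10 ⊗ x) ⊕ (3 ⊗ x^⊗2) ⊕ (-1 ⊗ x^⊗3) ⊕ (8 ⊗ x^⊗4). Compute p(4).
p(4) = 4

A tropical monomial a ⊗ x^⊗i evaluates to a + i · x. Evaluating each term at x = 4:
  Term 0 contributes 4 + 0 · 4 = 4
  Term 1 contributes 10 + 1 · 4 = 14
  Term 2 contributes 3 + 2 · 4 = 11
  Term 3 contributes -1 + 3 · 4 = 11
  Term 4 contributes 8 + 4 · 4 = 24
p(4) = ⊕ of these = min[4, 14, 11, 11, 24] = 4.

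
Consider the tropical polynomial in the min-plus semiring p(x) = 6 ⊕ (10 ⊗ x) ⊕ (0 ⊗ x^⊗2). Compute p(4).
p(4) = 6

A tropical monomial a ⊗ x^⊗i evaluates to a + i · x. Evaluating each term at x = 4:
  Term 0 contributes 6 + 0 · 4 = 6
  Term 1 contributes 10 + 1 · 4 = 14
  Term 2 contributes 0 + 2 · 4 = 8
p(4) = ⊕ of these = min[6, 14, 8] = 6.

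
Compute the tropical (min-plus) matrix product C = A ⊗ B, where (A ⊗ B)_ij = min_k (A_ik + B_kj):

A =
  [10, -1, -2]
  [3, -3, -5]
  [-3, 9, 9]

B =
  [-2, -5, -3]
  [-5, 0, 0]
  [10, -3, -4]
A ⊗ B =
  [-6, -5, -6]
  [-8, -8, -9]
  [-5, -8, -6]

Apply the min-plus product entry-by-entry:
  C[0][0] = min over k of (A[0][0] + B[0][0] = 10 + -2 = 8, A[0][1] + B[1][0] = -1 + -5 = -6, A[0][2] + B[2][0] = -2 + 10 = 8) = -6 (attained at k = 1)
  C[0][1] = min over k of (A[0][0] + B[0][1] = 10 + -5 = 5, A[0][1] + B[1][1] = -1 + 0 = -1, A[0][2] + B[2][1] = -2 + -3 = -5) = -5 (attained at k = 2)
  C[0][2] = min over k of (A[0][0] + B[0][2] = 10 + -3 = 7, A[0][1] + B[1][2] = -1 + 0 = -1, A[0][2] + B[2][2] = -2 + -4 = -6) = -6 (attained at k = 2)
  C[1][0] = min over k of (A[1][0] + B[0][0] = 3 + -2 = 1, A[1][1] + B[1][0] = -3 + -5 = -8, A[1][2] + B[2][0] = -5 + 10 = 5) = -8 (attained at k = 1)
  C[1][1] = min over k of (A[1][0] + B[0][1] = 3 + -5 = -2, A[1][1] + B[1][1] = -3 + 0 = -3, A[1][2] + B[2][1] = -5 + -3 = -8) = -8 (attained at k = 2)
  C[1][2] = min over k of (A[1][0] + B[0][2] = 3 + -3 = 0, A[1][1] + B[1][2] = -3 + 0 = -3, A[1][2] + B[2][2] = -5 + -4 = -9) = -9 (attained at k = 2)
  C[2][0] = min over k of (A[2][0] + B[0][0] = -3 + -2 = -5, A[2][1] + B[1][0] = 9 + -5 = 4, A[2][2] + B[2][0] = 9 + 10 = 19) = -5 (attained at k = 0)
  C[2][1] = min over k of (A[2][0] + B[0][1] = -3 + -5 = -8, A[2][1] + B[1][1] = 9 + 0 = 9, A[2][2] + B[2][1] = 9 + -3 = 6) = -8 (attained at k = 0)
  C[2][2] = min over k of (A[2][0] + B[0][2] = -3 + -3 = -6, A[2][1] + B[1][2] = 9 + 0 = 9, A[2][2] + B[2][2] = 9 + -4 = 5) = -6 (attained at k = 0)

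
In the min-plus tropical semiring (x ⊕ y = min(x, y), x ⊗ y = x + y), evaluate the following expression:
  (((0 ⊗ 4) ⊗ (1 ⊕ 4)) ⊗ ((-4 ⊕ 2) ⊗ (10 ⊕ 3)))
(((0 ⊗ 4) ⊗ (1 ⊕ 4)) ⊗ ((-4 ⊕ 2) ⊗ (10 ⊕ 3))) = 4

Expand innermost to outermost. Recall ⊕ takes the minimum of its arguments and ⊗ takes their sum. Working out the expression (((0 ⊗ 4) ⊗ (1 ⊕ 4)) ⊗ ((-4 ⊕ 2) ⊗ (10 ⊕ 3))) gives 4.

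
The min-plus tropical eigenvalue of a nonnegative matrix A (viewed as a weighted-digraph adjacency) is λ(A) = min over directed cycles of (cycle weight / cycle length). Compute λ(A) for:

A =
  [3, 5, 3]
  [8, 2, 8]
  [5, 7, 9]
λ(A) = 2

Enumerate directed cycles and compute their means (weight / length). Sample:
  cycle 0 → 0: weight = 3, length = 1, mean = 3/1 ≈ 3.000
  cycle 1 → 1: weight = 2, length = 1, mean = 2/1 ≈ 2.000
  cycle 2 → 2: weight = 9, length = 1, mean = 9/1 ≈ 9.000
  cycle 0 → 1 → 0: weight = 13, length = 2, mean = 13/2 ≈ 6.500
  cycle 0 → 2 → 0: weight = 8, length = 2, mean = 8/2 ≈ 4.000
  cycle 1 → 0 → 1: weight = 13, length = 2, mean = 13/2 ≈ 6.500
Minimum mean = 2.000, attained e.g. along the cycle 1 → 1 with weight 2 and length 1. So λ(A) = 2/1 = 2.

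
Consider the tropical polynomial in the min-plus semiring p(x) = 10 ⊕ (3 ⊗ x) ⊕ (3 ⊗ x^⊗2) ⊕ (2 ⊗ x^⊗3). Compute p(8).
p(8) = 10

A tropical monomial a ⊗ x^⊗i evaluates to a + i · x. Evaluating each term at x = 8:
  Term 0 contributes 10 + 0 · 8 = 10
  Term 1 contributes 3 + 1 · 8 = 11
  Term 2 contributes 3 + 2 · 8 = 19
  Term 3 contributes 2 + 3 · 8 = 26
p(8) = ⊕ of these = min[10, 11, 19, 26] = 10.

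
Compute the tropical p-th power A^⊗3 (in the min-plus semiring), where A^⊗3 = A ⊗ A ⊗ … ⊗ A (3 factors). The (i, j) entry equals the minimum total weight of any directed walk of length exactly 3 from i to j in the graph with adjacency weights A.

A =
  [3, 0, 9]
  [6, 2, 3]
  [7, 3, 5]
A^⊗3 =
  [8, 4, 5]
  [10, 6, 7]
  [11, 7, 8]

Each entry (A^⊗3)_ij equals the minimum over all length-3 walks i = v_0 → v_1 → … → v_3 = j of Σ_t A[v_t][v_{t+1}]. For example, for (i, j) = (0, 2) we minimise over 9 possible intermediate vertex sequences; the minimum is 5, attained along the walk 0 → 1 → 1 → 2.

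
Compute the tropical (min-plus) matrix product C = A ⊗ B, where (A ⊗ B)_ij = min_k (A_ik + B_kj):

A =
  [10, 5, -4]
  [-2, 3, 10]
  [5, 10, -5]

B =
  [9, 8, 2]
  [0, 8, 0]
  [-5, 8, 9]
A ⊗ B =
  [-9, 4, 5]
  [3, 6, 0]
  [-10, 3, 4]

Apply the min-plus product entry-by-entry:
  C[0][0] = min over k of (A[0][0] + B[0][0] = 10 + 9 = 19, A[0][1] + B[1][0] = 5 + 0 = 5, A[0][2] + B[2][0] = -4 + -5 = -9) = -9 (attained at k = 2)
  C[0][1] = min over k of (A[0][0] + B[0][1] = 10 + 8 = 18, A[0][1] + B[1][1] = 5 + 8 = 13, A[0][2] + B[2][1] = -4 + 8 = 4) = 4 (attained at k = 2)
  C[0][2] = min over k of (A[0][0] + B[0][2] = 10 + 2 = 12, A[0][1] + B[1][2] = 5 + 0 = 5, A[0][2] + B[2][2] = -4 + 9 = 5) = 5 (attained at k = 1)
  C[1][0] = min over k of (A[1][0] + B[0][0] = -2 + 9 = 7, A[1][1] + B[1][0] = 3 + 0 = 3, A[1][2] + B[2][0] = 10 + -5 = 5) = 3 (attained at k = 1)
  C[1][1] = min over k of (A[1][0] + B[0][1] = -2 + 8 = 6, A[1][1] + B[1][1] = 3 + 8 = 11, A[1][2] + B[2][1] = 10 + 8 = 18) = 6 (attained at k = 0)
  C[1][2] = min over k of (A[1][0] + B[0][2] = -2 + 2 = 0, A[1][1] + B[1][2] = 3 + 0 = 3, A[1][2] + B[2][2] = 10 + 9 = 19) = 0 (attained at k = 0)
  C[2][0] = min over k of (A[2][0] + B[0][0] = 5 + 9 = 14, A[2][1] + B[1][0] = 10 + 0 = 10, A[2][2] + B[2][0] = -5 + -5 = -10) = -10 (attained at k = 2)
  C[2][1] = min over k of (A[2][0] + B[0][1] = 5 + 8 = 13, A[2][1] + B[1][1] = 10 + 8 = 18, A[2][2] + B[2][1] = -5 + 8 = 3) = 3 (attained at k = 2)
  C[2][2] = min over k of (A[2][0] + B[0][2] = 5 + 2 = 7, A[2][1] + B[1][2] = 10 + 0 = 10, A[2][2] + B[2][2] = -5 + 9 = 4) = 4 (attained at k = 2)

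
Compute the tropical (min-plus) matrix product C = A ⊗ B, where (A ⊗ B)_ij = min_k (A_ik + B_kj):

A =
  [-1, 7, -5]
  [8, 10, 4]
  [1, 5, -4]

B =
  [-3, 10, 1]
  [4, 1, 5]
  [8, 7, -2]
A ⊗ B =
  [-4, 2, -7]
  [5, 11, 2]
  [-2, 3, -6]

Apply the min-plus product entry-by-entry:
  C[0][0] = min over k of (A[0][0] + B[0][0] = -1 + -3 = -4, A[0][1] + B[1][0] = 7 + 4 = 11, A[0][2] + B[2][0] = -5 + 8 = 3) = -4 (attained at k = 0)
  C[0][1] = min over k of (A[0][0] + B[0][1] = -1 + 10 = 9, A[0][1] + B[1][1] = 7 + 1 = 8, A[0][2] + B[2][1] = -5 + 7 = 2) = 2 (attained at k = 2)
  C[0][2] = min over k of (A[0][0] + B[0][2] = -1 + 1 = 0, A[0][1] + B[1][2] = 7 + 5 = 12, A[0][2] + B[2][2] = -5 + -2 = -7) = -7 (attained at k = 2)
  C[1][0] = min over k of (A[1][0] + B[0][0] = 8 + -3 = 5, A[1][1] + B[1][0] = 10 + 4 = 14, A[1][2] + B[2][0] = 4 + 8 = 12) = 5 (attained at k = 0)
  C[1][1] = min over k of (A[1][0] + B[0][1] = 8 + 10 = 18, A[1][1] + B[1][1] = 10 + 1 = 11, A[1][2] + B[2][1] = 4 + 7 = 11) = 11 (attained at k = 1)
  C[1][2] = min over k of (A[1][0] + B[0][2] = 8 + 1 = 9, A[1][1] + B[1][2] = 10 + 5 = 15, A[1][2] + B[2][2] = 4 + -2 = 2) = 2 (attained at k = 2)
  C[2][0] = min over k of (A[2][0] + B[0][0] = 1 + -3 = -2, A[2][1] + B[1][0] = 5 + 4 = 9, A[2][2] + B[2][0] = -4 + 8 = 4) = -2 (attained at k = 0)
  C[2][1] = min over k of (A[2][0] + B[0][1] = 1 + 10 = 11, A[2][1] + B[1][1] = 5 + 1 = 6, A[2][2] + B[2][1] = -4 + 7 = 3) = 3 (attained at k = 2)
  C[2][2] = min over k of (A[2][0] + B[0][2] = 1 + 1 = 2, A[2][1] + B[1][2] = 5 + 5 = 10, A[2][2] + B[2][2] = -4 + -2 = -6) = -6 (attained at k = 2)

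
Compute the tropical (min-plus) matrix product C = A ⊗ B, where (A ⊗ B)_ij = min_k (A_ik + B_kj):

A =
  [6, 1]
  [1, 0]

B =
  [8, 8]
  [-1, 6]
A ⊗ B =
  [0, 7]
  [-1, 6]

Apply the min-plus product entry-by-entry:
  C[0][0] = min over k of (A[0][0] + B[0][0] = 6 + 8 = 14, A[0][1] + B[1][0] = 1 + -1 = 0) = 0 (attained at k = 1)
  C[0][1] = min over k of (A[0][0] + B[0][1] = 6 + 8 = 14, A[0][1] + B[1][1] = 1 + 6 = 7) = 7 (attained at k = 1)
  C[1][0] = min over k of (A[1][0] + B[0][0] = 1 + 8 = 9, A[1][1] + B[1][0] = 0 + -1 = -1) = -1 (attained at k = 1)
  C[1][1] = min over k of (A[1][0] + B[0][1] = 1 + 8 = 9, A[1][1] + B[1][1] = 0 + 6 = 6) = 6 (attained at k = 1)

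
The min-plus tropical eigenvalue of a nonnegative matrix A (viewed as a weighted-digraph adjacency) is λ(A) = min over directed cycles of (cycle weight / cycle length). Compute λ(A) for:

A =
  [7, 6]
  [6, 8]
λ(A) = 6

Enumerate directed cycles and compute their means (weight / length). Sample:
  cycle 0 → 0: weight = 7, length = 1, mean = 7/1 ≈ 7.000
  cycle 1 → 1: weight = 8, length = 1, mean = 8/1 ≈ 8.000
  cycle 0 → 1 → 0: weight = 12, length = 2, mean = 12/2 ≈ 6.000
  cycle 1 → 0 → 1: weight = 12, length = 2, mean = 12/2 ≈ 6.000
Minimum mean = 6.000, attained e.g. along the cycle 0 → 1 → 0 with weight 12 and length 2. So λ(A) = 12/2 = 6.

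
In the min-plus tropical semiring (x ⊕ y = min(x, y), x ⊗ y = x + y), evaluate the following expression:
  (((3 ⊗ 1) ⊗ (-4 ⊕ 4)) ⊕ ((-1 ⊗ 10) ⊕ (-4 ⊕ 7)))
(((3 ⊗ 1) ⊗ (-4 ⊕ 4)) ⊕ ((-1 ⊗ 10) ⊕ (-4 ⊕ 7))) = -4

Expand innermost to outermost. Recall ⊕ takes the minimum of its arguments and ⊗ takes their sum. Working out the expression (((3 ⊗ 1) ⊗ (-4 ⊕ 4)) ⊕ ((-1 ⊗ 10) ⊕ (-4 ⊕ 7))) gives -4.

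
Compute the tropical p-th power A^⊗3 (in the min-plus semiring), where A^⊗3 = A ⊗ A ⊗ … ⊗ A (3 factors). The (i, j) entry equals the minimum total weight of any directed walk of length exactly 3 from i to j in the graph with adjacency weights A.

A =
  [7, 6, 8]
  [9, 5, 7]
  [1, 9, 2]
A^⊗3 =
  [11, 15, 12]
  [10, 14, 11]
  [5, 9, 6]

Each entry (A^⊗3)_ij equals the minimum over all length-3 walks i = v_0 → v_1 → … → v_3 = j of Σ_t A[v_t][v_{t+1}]. For example, for (i, j) = (0, 2) we minimise over 9 possible intermediate vertex sequences; the minimum is 12, attained along the walk 0 → 2 → 2 → 2.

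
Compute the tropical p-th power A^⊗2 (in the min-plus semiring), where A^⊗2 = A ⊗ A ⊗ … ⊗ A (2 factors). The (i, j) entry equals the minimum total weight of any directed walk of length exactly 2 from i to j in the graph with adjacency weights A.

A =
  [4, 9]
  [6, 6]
A^⊗2 =
  [8, 13]
  [10, 12]

Each entry (A^⊗2)_ij equals the minimum over all length-2 walks i = v_0 → v_1 → … → v_2 = j of Σ_t A[v_t][v_{t+1}]. For example, for (i, j) = (0, 1) we minimise over 2 possible intermediate vertex sequences; the minimum is 13, attained along the walk 0 → 0 → 1.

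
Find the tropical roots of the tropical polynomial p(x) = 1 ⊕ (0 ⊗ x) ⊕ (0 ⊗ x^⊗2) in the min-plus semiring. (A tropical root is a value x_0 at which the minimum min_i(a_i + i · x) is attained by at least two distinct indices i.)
Roots: {0, 1}

Each tropical root is a break point of the lower envelope of the lines y = a_i + i · x (there are 3 lines, with slopes 0, 1, ..., 2). Only the lines that attain the minimum somewhere contribute to roots; other lines are dominated. Here the surviving (envelope) indices are i = 2, i = 1, i = 0.
Intersections between consecutive envelope lines give the roots: for adjacent envelope indices i < j the intersection is x = (a_i − a_j) / (j − i). Reading off the sorted break points: {0, 1}.
Verification: at each break x_0, at least two indices attain the minimum of min_i(a_i + i · x_0).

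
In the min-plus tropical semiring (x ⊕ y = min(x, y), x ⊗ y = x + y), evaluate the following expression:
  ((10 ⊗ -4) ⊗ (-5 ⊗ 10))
((10 ⊗ -4) ⊗ (-5 ⊗ 10)) = 11

Expand innermost to outermost. Recall ⊕ takes the minimum of its arguments and ⊗ takes their sum. Working out the expression ((10 ⊗ -4) ⊗ (-5 ⊗ 10)) gives 11.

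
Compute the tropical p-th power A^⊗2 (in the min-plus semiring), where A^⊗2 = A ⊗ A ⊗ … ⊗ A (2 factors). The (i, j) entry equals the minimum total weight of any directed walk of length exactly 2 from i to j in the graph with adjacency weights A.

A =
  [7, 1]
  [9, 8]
A^⊗2 =
  [10, 8]
  [16, 10]

Each entry (A^⊗2)_ij equals the minimum over all length-2 walks i = v_0 → v_1 → … → v_2 = j of Σ_t A[v_t][v_{t+1}]. For example, for (i, j) = (0, 1) we minimise over 2 possible intermediate vertex sequences; the minimum is 8, attained along the walk 0 → 0 → 1.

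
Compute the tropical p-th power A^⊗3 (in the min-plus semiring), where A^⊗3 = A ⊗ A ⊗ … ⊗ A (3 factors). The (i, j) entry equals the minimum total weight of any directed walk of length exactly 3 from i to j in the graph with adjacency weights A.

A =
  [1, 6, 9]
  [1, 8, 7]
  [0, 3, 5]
A^⊗3 =
  [3, 8, 11]
  [3, 8, 11]
  [2, 7, 10]

Each entry (A^⊗3)_ij equals the minimum over all length-3 walks i = v_0 → v_1 → … → v_3 = j of Σ_t A[v_t][v_{t+1}]. For example, for (i, j) = (0, 2) we minimise over 9 possible intermediate vertex sequences; the minimum is 11, attained along the walk 0 → 0 → 0 → 2.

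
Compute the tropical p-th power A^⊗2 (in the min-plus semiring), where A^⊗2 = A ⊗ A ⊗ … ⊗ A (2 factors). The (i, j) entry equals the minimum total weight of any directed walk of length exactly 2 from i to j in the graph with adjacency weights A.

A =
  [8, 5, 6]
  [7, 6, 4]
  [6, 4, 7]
A^⊗2 =
  [12, 10, 9]
  [10, 8, 10]
  [11, 10, 8]

Each entry (A^⊗2)_ij equals the minimum over all length-2 walks i = v_0 → v_1 → … → v_2 = j of Σ_t A[v_t][v_{t+1}]. For example, for (i, j) = (0, 2) we minimise over 3 possible intermediate vertex sequences; the minimum is 9, attained along the walk 0 → 1 → 2.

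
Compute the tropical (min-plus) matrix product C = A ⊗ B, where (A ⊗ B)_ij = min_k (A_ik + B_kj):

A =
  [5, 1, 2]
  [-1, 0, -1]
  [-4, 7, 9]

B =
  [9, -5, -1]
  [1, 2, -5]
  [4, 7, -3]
A ⊗ B =
  [2, 0, -4]
  [1, -6, -5]
  [5, -9, -5]

Apply the min-plus product entry-by-entry:
  C[0][0] = min over k of (A[0][0] + B[0][0] = 5 + 9 = 14, A[0][1] + B[1][0] = 1 + 1 = 2, A[0][2] + B[2][0] = 2 + 4 = 6) = 2 (attained at k = 1)
  C[0][1] = min over k of (A[0][0] + B[0][1] = 5 + -5 = 0, A[0][1] + B[1][1] = 1 + 2 = 3, A[0][2] + B[2][1] = 2 + 7 = 9) = 0 (attained at k = 0)
  C[0][2] = min over k of (A[0][0] + B[0][2] = 5 + -1 = 4, A[0][1] + B[1][2] = 1 + -5 = -4, A[0][2] + B[2][2] = 2 + -3 = -1) = -4 (attained at k = 1)
  C[1][0] = min over k of (A[1][0] + B[0][0] = -1 + 9 = 8, A[1][1] + B[1][0] = 0 + 1 = 1, A[1][2] + B[2][0] = -1 + 4 = 3) = 1 (attained at k = 1)
  C[1][1] = min over k of (A[1][0] + B[0][1] = -1 + -5 = -6, A[1][1] + B[1][1] = 0 + 2 = 2, A[1][2] + B[2][1] = -1 + 7 = 6) = -6 (attained at k = 0)
  C[1][2] = min over k of (A[1][0] + B[0][2] = -1 + -1 = -2, A[1][1] + B[1][2] = 0 + -5 = -5, A[1][2] + B[2][2] = -1 + -3 = -4) = -5 (attained at k = 1)
  C[2][0] = min over k of (A[2][0] + B[0][0] = -4 + 9 = 5, A[2][1] + B[1][0] = 7 + 1 = 8, A[2][2] + B[2][0] = 9 + 4 = 13) = 5 (attained at k = 0)
  C[2][1] = min over k of (A[2][0] + B[0][1] = -4 + -5 = -9, A[2][1] + B[1][1] = 7 + 2 = 9, A[2][2] + B[2][1] = 9 + 7 = 16) = -9 (attained at k = 0)
  C[2][2] = min over k of (A[2][0] + B[0][2] = -4 + -1 = -5, A[2][1] + B[1][2] = 7 + -5 = 2, A[2][2] + B[2][2] = 9 + -3 = 6) = -5 (attained at k = 0)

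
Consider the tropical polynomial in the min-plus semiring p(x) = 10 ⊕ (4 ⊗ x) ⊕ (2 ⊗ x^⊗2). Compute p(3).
p(3) = 7

A tropical monomial a ⊗ x^⊗i evaluates to a + i · x. Evaluating each term at x = 3:
  Term 0 contributes 10 + 0 · 3 = 10
  Term 1 contributes 4 + 1 · 3 = 7
  Term 2 contributes 2 + 2 · 3 = 8
p(3) = ⊕ of these = min[10, 7, 8] = 7.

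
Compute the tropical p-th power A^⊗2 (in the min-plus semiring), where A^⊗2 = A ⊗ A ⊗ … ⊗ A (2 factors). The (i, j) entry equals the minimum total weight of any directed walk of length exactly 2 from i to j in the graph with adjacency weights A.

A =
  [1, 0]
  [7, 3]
A^⊗2 =
  [2, 1]
  [8, 6]

Each entry (A^⊗2)_ij equals the minimum over all length-2 walks i = v_0 → v_1 → … → v_2 = j of Σ_t A[v_t][v_{t+1}]. For example, for (i, j) = (0, 1) we minimise over 2 possible intermediate vertex sequences; the minimum is 1, attained along the walk 0 → 0 → 1.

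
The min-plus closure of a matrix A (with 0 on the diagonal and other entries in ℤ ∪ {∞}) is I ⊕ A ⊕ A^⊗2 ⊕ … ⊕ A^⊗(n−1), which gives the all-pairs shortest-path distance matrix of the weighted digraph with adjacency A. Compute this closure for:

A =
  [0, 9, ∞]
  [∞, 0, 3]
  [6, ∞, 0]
Closure =
  [0, 9, 12]
  [9, 0, 3]
  [6, 15, 0]

This is the Floyd-Warshall all-pairs shortest-path computation. For each intermediate vertex k = 0, 1, …, 2, update dist[i][j] ← min(dist[i][j], dist[i][k] + dist[k][j]). The final matrix gives, for each (i, j), the minimum total weight of any directed path from i to j (possibly empty when i = j).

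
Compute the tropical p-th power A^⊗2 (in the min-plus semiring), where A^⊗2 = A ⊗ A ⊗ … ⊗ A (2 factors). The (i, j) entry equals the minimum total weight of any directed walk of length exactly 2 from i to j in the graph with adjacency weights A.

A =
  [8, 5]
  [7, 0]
A^⊗2 =
  [12, 5]
  [7, 0]

Each entry (A^⊗2)_ij equals the minimum over all length-2 walks i = v_0 → v_1 → … → v_2 = j of Σ_t A[v_t][v_{t+1}]. For example, for (i, j) = (0, 1) we minimise over 2 possible intermediate vertex sequences; the minimum is 5, attained along the walk 0 → 1 → 1.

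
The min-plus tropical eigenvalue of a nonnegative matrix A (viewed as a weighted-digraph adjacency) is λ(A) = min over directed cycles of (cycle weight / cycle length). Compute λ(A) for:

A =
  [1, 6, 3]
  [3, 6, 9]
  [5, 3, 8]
λ(A) = 1

Enumerate directed cycles and compute their means (weight / length). Sample:
  cycle 0 → 0: weight = 1, length = 1, mean = 1/1 ≈ 1.000
  cycle 1 → 1: weight = 6, length = 1, mean = 6/1 ≈ 6.000
  cycle 2 → 2: weight = 8, length = 1, mean = 8/1 ≈ 8.000
  cycle 0 → 1 → 0: weight = 9, length = 2, mean = 9/2 ≈ 4.500
  cycle 0 → 2 → 0: weight = 8, length = 2, mean = 8/2 ≈ 4.000
  cycle 1 → 0 → 1: weight = 9, length = 2, mean = 9/2 ≈ 4.500
Minimum mean = 1.000, attained e.g. along the cycle 0 → 0 with weight 1 and length 1. So λ(A) = 1/1 = 1.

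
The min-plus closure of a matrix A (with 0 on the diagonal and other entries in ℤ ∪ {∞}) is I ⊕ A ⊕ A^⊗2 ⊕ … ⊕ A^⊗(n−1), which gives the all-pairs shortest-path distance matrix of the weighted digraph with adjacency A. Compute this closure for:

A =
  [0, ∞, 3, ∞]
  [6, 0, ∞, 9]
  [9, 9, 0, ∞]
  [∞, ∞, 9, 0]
Closure =
  [0, 12, 3, 21]
  [6, 0, 9, 9]
  [9, 9, 0, 18]
  [18, 18, 9, 0]

This is the Floyd-Warshall all-pairs shortest-path computation. For each intermediate vertex k = 0, 1, …, 3, update dist[i][j] ← min(dist[i][j], dist[i][k] + dist[k][j]). The final matrix gives, for each (i, j), the minimum total weight of any directed path from i to j (possibly empty when i = j).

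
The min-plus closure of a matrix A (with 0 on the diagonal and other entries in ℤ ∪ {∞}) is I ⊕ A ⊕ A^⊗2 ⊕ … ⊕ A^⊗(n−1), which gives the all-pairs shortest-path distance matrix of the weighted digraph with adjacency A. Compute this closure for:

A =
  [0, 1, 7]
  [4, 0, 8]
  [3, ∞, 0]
Closure =
  [0, 1, 7]
  [4, 0, 8]
  [3, 4, 0]

This is the Floyd-Warshall all-pairs shortest-path computation. For each intermediate vertex k = 0, 1, …, 2, update dist[i][j] ← min(dist[i][j], dist[i][k] + dist[k][j]). The final matrix gives, for each (i, j), the minimum total weight of any directed path from i to j (possibly empty when i = j).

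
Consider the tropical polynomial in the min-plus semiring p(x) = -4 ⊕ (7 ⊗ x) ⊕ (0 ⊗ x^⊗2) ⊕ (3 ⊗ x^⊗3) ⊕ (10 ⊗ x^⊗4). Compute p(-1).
p(-1) = -4

A tropical monomial a ⊗ x^⊗i evaluates to a + i · x. Evaluating each term at x = -1:
  Term 0 contributes -4 + 0 · -1 = -4
  Term 1 contributes 7 + 1 · -1 = 6
  Term 2 contributes 0 + 2 · -1 = -2
  Term 3 contributes 3 + 3 · -1 = 0
  Term 4 contributes 10 + 4 · -1 = 6
p(-1) = ⊕ of these = min[-4, 6, -2, 0, 6] = -4.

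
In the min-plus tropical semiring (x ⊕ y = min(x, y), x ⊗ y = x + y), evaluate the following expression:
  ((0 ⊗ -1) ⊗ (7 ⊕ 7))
((0 ⊗ -1) ⊗ (7 ⊕ 7)) = 6

Expand innermost to outermost. Recall ⊕ takes the minimum of its arguments and ⊗ takes their sum. Working out the expression ((0 ⊗ -1) ⊗ (7 ⊕ 7)) gives 6.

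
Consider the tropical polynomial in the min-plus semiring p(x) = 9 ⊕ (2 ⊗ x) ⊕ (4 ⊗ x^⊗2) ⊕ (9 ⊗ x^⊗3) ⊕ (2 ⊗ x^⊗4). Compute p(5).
p(5) = 7

A tropical monomial a ⊗ x^⊗i evaluates to a + i · x. Evaluating each term at x = 5:
  Term 0 contributes 9 + 0 · 5 = 9
  Term 1 contributes 2 + 1 · 5 = 7
  Term 2 contributes 4 + 2 · 5 = 14
  Term 3 contributes 9 + 3 · 5 = 24
  Term 4 contributes 2 + 4 · 5 = 22
p(5) = ⊕ of these = min[9, 7, 14, 24, 22] = 7.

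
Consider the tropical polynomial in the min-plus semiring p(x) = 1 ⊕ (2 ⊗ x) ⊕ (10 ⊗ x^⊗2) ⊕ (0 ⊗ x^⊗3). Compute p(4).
p(4) = 1

A tropical monomial a ⊗ x^⊗i evaluates to a + i · x. Evaluating each term at x = 4:
  Term 0 contributes 1 + 0 · 4 = 1
  Term 1 contributes 2 + 1 · 4 = 6
  Term 2 contributes 10 + 2 · 4 = 18
  Term 3 contributes 0 + 3 · 4 = 12
p(4) = ⊕ of these = min[1, 6, 18, 12] = 1.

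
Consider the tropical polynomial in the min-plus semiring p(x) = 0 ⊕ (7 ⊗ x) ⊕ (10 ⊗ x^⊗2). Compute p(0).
p(0) = 0

A tropical monomial a ⊗ x^⊗i evaluates to a + i · x. Evaluating each term at x = 0:
  Term 0 contributes 0 + 0 · 0 = 0
  Term 1 contributes 7 + 1 · 0 = 7
  Term 2 contributes 10 + 2 · 0 = 10
p(0) = ⊕ of these = min[0, 7, 10] = 0.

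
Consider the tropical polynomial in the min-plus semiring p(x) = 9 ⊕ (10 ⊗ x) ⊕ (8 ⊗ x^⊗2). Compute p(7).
p(7) = 9

A tropical monomial a ⊗ x^⊗i evaluates to a + i · x. Evaluating each term at x = 7:
  Term 0 contributes 9 + 0 · 7 = 9
  Term 1 contributes 10 + 1 · 7 = 17
  Term 2 contributes 8 + 2 · 7 = 22
p(7) = ⊕ of these = min[9, 17, 22] = 9.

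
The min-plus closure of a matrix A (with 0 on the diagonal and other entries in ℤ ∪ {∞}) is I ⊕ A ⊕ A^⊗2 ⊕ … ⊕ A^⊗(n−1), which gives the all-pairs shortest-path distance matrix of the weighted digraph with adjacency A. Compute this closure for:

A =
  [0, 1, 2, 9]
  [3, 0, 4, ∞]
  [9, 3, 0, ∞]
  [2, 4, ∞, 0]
Closure =
  [0, 1, 2, 9]
  [3, 0, 4, 12]
  [6, 3, 0, 15]
  [2, 3, 4, 0]

This is the Floyd-Warshall all-pairs shortest-path computation. For each intermediate vertex k = 0, 1, …, 3, update dist[i][j] ← min(dist[i][j], dist[i][k] + dist[k][j]). The final matrix gives, for each (i, j), the minimum total weight of any directed path from i to j (possibly empty when i = j).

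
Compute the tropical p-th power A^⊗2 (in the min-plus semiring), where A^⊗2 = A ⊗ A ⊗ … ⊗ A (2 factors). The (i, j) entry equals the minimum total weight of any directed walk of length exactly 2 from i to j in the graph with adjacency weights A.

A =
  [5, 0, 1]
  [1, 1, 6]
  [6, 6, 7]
A^⊗2 =
  [1, 1, 6]
  [2, 1, 2]
  [7, 6, 7]

Each entry (A^⊗2)_ij equals the minimum over all length-2 walks i = v_0 → v_1 → … → v_2 = j of Σ_t A[v_t][v_{t+1}]. For example, for (i, j) = (0, 2) we minimise over 3 possible intermediate vertex sequences; the minimum is 6, attained along the walk 0 → 0 → 2.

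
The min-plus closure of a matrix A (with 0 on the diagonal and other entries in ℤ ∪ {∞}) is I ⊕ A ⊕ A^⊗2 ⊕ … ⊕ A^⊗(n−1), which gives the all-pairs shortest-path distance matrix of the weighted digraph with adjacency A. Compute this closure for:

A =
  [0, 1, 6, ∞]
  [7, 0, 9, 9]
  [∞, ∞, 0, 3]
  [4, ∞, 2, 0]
Closure =
  [0, 1, 6, 9]
  [7, 0, 9, 9]
  [7, 8, 0, 3]
  [4, 5, 2, 0]

This is the Floyd-Warshall all-pairs shortest-path computation. For each intermediate vertex k = 0, 1, …, 3, update dist[i][j] ← min(dist[i][j], dist[i][k] + dist[k][j]). The final matrix gives, for each (i, j), the minimum total weight of any directed path from i to j (possibly empty when i = j).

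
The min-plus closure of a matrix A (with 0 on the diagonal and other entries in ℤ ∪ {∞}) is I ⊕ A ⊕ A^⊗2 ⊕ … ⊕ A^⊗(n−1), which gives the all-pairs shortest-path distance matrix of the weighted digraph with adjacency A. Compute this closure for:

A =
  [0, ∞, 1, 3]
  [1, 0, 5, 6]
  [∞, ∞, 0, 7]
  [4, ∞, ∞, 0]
Closure =
  [0, ∞, 1, 3]
  [1, 0, 2, 4]
  [11, ∞, 0, 7]
  [4, ∞, 5, 0]

This is the Floyd-Warshall all-pairs shortest-path computation. For each intermediate vertex k = 0, 1, …, 3, update dist[i][j] ← min(dist[i][j], dist[i][k] + dist[k][j]). The final matrix gives, for each (i, j), the minimum total weight of any directed path from i to j (possibly empty when i = j).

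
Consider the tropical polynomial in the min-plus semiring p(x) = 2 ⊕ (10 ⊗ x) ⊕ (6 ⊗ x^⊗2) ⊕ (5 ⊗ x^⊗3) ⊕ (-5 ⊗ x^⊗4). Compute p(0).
p(0) = -5

A tropical monomial a ⊗ x^⊗i evaluates to a + i · x. Evaluating each term at x = 0:
  Term 0 contributes 2 + 0 · 0 = 2
  Term 1 contributes 10 + 1 · 0 = 10
  Term 2 contributes 6 + 2 · 0 = 6
  Term 3 contributes 5 + 3 · 0 = 5
  Term 4 contributes -5 + 4 · 0 = -5
p(0) = ⊕ of these = min[2, 10, 6, 5, -5] = -5.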